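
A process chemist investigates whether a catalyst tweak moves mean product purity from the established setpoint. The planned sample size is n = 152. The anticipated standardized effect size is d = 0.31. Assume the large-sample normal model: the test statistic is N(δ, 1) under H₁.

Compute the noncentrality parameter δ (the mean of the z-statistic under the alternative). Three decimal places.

δ = d·√n = 0.31 × √152 = 3.8219

δ ≈ 3.822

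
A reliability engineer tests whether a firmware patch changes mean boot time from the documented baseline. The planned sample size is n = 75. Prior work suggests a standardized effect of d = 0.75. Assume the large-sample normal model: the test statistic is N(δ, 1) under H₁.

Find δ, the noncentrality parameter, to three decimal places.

δ = d·√n = 0.75 × √75 = 6.4952

δ ≈ 6.495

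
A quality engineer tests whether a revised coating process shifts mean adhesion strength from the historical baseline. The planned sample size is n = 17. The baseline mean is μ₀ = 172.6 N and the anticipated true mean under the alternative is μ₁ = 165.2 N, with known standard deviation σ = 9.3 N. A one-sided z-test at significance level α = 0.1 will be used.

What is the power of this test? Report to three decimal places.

Power ≈ 0.977

Standardized effect: d = |μ₁ − μ₀| / σ = |165.2 − 172.6| / 9.3 = 0.7957
Noncentrality parameter: δ = d·√n = 0.7957 × √17 = 3.2808
One-sided α = 0.1 → critical value z_{0.1} = 1.282.
Power = Φ(δ − 1.282) = Φ(1.999) = 0.9772.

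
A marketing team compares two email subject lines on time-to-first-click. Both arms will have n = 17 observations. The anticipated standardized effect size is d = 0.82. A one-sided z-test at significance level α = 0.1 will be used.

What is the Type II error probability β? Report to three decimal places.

β ≈ 0.134

Noncentrality parameter: δ = d·√(n/2) = 0.82 × √(17/2) = 2.3907
Critical value for a one-sided test at α = 0.1: z_α = 1.282.
Power = P(Z > 1.282 − δ) = Φ(1.109) = 0.8663.
Type II error: β = 1 − power = 1 − 0.8663 = 0.1337.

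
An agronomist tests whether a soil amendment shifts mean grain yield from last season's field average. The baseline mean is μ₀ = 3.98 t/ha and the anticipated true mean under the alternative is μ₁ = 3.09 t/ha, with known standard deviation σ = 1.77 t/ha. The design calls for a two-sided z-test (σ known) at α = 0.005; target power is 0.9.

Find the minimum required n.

n = 67

Standardized effect: d = |μ₁ − μ₀| / σ = |3.09 − 3.98| / 1.77 = 0.5028
Set Φ(δ − 2.807) = 0.9; then δ − 2.807 = Φ⁻¹(0.9) = 1.282, giving δ = 4.089.
(The Φ(−δ − z_{α/2}) term is vanishingly small for δ > 0 and is dropped in the standard sample-size formula.)
δ = d·√n ⇒ n = (δ/d)² = (4.089 / 0.5028)² = 66.12.
Rounding up, n = 67.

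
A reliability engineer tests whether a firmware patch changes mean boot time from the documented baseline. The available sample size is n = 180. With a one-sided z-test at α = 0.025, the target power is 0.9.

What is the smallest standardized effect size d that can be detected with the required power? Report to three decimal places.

d ≈ 0.242

Required noncentrality: δ = z_{0.025} + z_{0.10} = 1.960 + 1.282 = 3.242.
δ = d·√n ⇒ d = δ/√n = 3.242/√180 = 0.2416.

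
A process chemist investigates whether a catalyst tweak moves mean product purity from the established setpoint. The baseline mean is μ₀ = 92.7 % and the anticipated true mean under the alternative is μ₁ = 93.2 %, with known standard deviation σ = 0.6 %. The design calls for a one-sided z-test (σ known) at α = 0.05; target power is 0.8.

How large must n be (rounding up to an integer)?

n = 9

Standardized effect: d = |μ₁ − μ₀| / σ = |93.2 − 92.7| / 0.6 = 0.8333
For power 0.8 need Φ(δ − z_{0.05}) = 0.8, so δ = z_{0.05} + z_{0.20} = 1.645 + 0.842 = 2.486.
δ = d·√n ⇒ n = (δ/d)² = (2.486 / 0.8333)² = 8.90.
Round up to the next whole unit.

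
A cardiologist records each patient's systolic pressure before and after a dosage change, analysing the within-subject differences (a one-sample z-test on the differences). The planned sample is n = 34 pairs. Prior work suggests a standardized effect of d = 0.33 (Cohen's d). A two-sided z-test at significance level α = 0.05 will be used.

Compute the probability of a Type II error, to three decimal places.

Noncentrality parameter: δ = d·√n = 0.33 × √34 = 1.9242
Critical value for a two-sided test at α = 0.05: z_{α/2} = 1.960.
Power = Φ(δ − 1.960) + Φ(−δ − 1.960) = Φ(-0.036) + Φ(-3.884) = 0.4857 + 0.0001 = 0.4858.
Type II error: β = 1 − power = 1 − 0.4858 = 0.5142.

β ≈ 0.514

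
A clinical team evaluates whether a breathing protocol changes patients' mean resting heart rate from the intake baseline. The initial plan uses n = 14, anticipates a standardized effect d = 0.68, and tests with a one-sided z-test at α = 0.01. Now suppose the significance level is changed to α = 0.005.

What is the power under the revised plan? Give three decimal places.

δ = d·√n = 0.68 × √14 = 2.5443 (unchanged). New critical value: z_{0.005} = 2.576.
Revised power = P(Z > 2.576 − δ) = Φ(-0.032) = 0.4874.

Power ≈ 0.487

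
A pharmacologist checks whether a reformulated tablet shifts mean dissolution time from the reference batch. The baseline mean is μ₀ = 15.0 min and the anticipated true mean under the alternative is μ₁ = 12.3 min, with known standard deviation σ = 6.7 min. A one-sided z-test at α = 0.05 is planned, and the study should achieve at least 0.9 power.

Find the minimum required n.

Standardized effect: d = |μ₁ − μ₀| / σ = |12.3 − 15.0| / 6.7 = 0.4030
For power 0.9 need Φ(δ − z_{0.05}) = 0.9, so δ = z_{0.05} + z_{0.10} = 1.645 + 1.282 = 2.926.
δ = d·√n ⇒ n = (δ/d)² = (2.926 / 0.4030)² = 52.73.
Rounding up, n = 53.

n = 53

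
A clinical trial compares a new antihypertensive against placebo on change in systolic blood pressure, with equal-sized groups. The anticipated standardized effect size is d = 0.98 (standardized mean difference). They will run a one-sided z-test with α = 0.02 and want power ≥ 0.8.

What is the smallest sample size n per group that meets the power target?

n = 18 per group

For power 0.8 need Φ(δ − z_{0.02}) = 0.8, so δ = z_{0.02} + z_{0.20} = 2.054 + 0.842 = 2.895.
δ = d·√(n/2) ⇒ n = 2(δ/d)² = 2 × (2.895 / 0.98)² = 17.46.
Rounding up, n = 18 per group.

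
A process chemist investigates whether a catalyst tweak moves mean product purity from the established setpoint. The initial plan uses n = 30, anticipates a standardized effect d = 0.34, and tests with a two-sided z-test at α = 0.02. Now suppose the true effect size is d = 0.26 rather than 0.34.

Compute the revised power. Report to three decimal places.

Power ≈ 0.184

With d = 0.26: δ = d·√n = 0.26 × √30 = 1.4241. Critical value z_{0.01} = 2.326.
Revised power = Φ(δ − 2.326) + Φ(−δ − 2.326) = Φ(-0.902) + Φ(-3.750) = 0.1835 + 0.0001 = 0.1835.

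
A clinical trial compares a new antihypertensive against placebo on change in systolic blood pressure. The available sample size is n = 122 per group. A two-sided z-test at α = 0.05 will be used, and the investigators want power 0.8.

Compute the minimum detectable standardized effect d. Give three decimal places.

d ≈ 0.359

Required noncentrality: δ = z_{0.025} + z_{0.20} = 1.960 + 0.842 = 2.802.
(The second rejection-region term Φ(−δ − z_{α/2}) is negligible and dropped.)
δ = d·√(n/2) ⇒ d = δ/√(n/2) = 2.802/√(122/2) = 0.3587.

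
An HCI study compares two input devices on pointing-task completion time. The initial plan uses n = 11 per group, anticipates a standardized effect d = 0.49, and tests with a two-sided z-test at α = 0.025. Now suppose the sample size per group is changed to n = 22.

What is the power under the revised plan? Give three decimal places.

Power ≈ 0.269

With n = 22 per group: δ = d·√(n/2) = 0.49 × √(22/2) = 1.6251. Critical value z_{0.0125} = 2.241.
Revised power = Φ(δ − 2.241) + Φ(−δ − 2.241) = Φ(-0.616) + Φ(-3.867) = 0.2689 + 0.0001 = 0.2689.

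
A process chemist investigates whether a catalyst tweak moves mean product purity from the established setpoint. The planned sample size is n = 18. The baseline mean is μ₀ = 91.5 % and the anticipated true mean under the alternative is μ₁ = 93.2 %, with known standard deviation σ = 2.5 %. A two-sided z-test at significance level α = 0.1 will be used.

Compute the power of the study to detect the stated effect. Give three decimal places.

Power ≈ 0.893

Standardized effect: d = |μ₁ − μ₀| / σ = |93.2 − 91.5| / 2.5 = 0.6800
Noncentrality parameter: δ = d·√n = 0.6800 × √18 = 2.8850
Two-sided α = 0.1 → critical value z_{0.05} = 1.645.
Power = Φ(δ − 1.645) + Φ(−δ − 1.645) = Φ(1.240) + Φ(-4.530) = 0.8925 + 0.0000 = 0.8925.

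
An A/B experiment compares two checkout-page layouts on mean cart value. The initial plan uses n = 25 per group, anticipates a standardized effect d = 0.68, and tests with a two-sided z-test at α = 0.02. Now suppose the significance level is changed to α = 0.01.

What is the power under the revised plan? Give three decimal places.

Power ≈ 0.432

δ = d·√(n/2) = 0.68 × √(25/2) = 2.4042 (unchanged). New critical value: z_{0.005} = 2.576.
Revised power = Φ(δ − 2.576) + Φ(−δ − 2.576) = Φ(-0.172) + Φ(-4.980) = 0.4318 + 0.0000 = 0.4319.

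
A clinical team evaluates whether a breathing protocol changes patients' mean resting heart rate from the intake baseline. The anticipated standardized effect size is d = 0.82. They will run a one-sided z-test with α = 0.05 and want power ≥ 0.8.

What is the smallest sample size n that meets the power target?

For power 0.8 need Φ(δ − z_{0.05}) = 0.8, so δ = z_{0.05} + z_{0.20} = 1.645 + 0.842 = 2.486.
δ = d·√n ⇒ n = (δ/d)² = (2.486 / 0.82)² = 9.19.
Rounding up, n = 10.

n = 10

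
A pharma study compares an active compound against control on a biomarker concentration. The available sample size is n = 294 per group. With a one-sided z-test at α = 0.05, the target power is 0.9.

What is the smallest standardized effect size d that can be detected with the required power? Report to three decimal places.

d ≈ 0.241

Need Φ(δ − 1.645) = 0.9, so δ = 1.645 + 1.282 = 2.926.
δ = d·√(n/2) ⇒ d = δ/√(n/2) = 2.926/√(294/2) = 0.2414.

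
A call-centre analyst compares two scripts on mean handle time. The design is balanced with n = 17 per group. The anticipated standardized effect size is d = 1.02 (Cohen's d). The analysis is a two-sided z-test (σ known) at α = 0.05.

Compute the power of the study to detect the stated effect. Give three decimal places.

Noncentrality parameter: δ = d·√(n/2) = 1.02 × √(17/2) = 2.9738
Critical value for a two-sided test at α = 0.05: z_{α/2} = 1.960.
Power = Φ(δ − 1.960) + Φ(−δ − 1.960) = Φ(1.014) + Φ(-4.934) = 0.8447 + 0.0000 = 0.8447.

Power ≈ 0.845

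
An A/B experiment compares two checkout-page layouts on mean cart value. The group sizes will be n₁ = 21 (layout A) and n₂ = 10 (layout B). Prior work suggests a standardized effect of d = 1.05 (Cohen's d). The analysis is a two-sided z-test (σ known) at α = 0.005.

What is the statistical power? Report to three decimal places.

Power ≈ 0.470

Noncentrality parameter: δ = d / √(1/n₁ + 1/n₂) = 1.05 / √(1/21 + 1/10) = 2.7329
Two-sided α = 0.005 → critical value z_{0.0025} = 2.807.
Power = Φ(δ − 2.807) + Φ(−δ − 2.807) = Φ(-0.074) + Φ(-5.540) = 0.4704 + 0.0000 = 0.4704.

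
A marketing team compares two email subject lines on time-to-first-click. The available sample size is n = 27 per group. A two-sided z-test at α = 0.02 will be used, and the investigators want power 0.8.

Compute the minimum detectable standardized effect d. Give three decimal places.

Need Φ(δ − 2.326) = 0.8, so δ = 2.326 + 0.842 = 3.168.
(The second rejection-region term Φ(−δ − z_{α/2}) is negligible and dropped.)
δ = d·√(n/2) ⇒ d = δ/√(n/2) = 3.168/√(27/2) = 0.8622.

d ≈ 0.862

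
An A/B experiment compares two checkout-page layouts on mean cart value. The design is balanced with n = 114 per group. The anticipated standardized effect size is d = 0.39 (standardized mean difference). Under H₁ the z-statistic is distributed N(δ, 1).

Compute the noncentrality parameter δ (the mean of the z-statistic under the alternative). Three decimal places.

δ = d·√(n/2) = 0.39 × √(114/2) = 2.9444

δ ≈ 2.944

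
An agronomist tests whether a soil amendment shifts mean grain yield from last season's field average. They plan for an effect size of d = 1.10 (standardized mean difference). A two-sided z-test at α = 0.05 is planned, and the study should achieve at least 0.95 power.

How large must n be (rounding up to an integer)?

Set Φ(δ − 1.960) = 0.95; then δ − 1.960 = Φ⁻¹(0.95) = 1.645, giving δ = 3.605.
(The Φ(−δ − z_{α/2}) term is vanishingly small for δ > 0 and is dropped in the standard sample-size formula.)
δ = d·√n ⇒ n = (δ/d)² = (3.605 / 1.10)² = 10.74.
Round up to the next whole unit.

n = 11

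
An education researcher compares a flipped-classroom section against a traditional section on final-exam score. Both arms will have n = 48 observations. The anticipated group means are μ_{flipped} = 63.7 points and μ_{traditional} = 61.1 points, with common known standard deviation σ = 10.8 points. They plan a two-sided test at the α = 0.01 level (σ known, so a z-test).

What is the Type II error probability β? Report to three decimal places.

β ≈ 0.919

Standardized effect: d = |μ_{flipped} − μ_{traditional}| / σ = |63.7 − 61.1| / 10.8 = 0.2407
Noncentrality parameter: δ = d·√(n/2) = 0.2407 × √(48/2) = 1.1794
Two-sided α = 0.01 → critical value z_{0.005} = 2.576.
Power = Φ(δ − 2.576) + Φ(−δ − 2.576) = Φ(-1.396) + Φ(-3.755) = 0.0813 + 0.0001 = 0.0814.
Type II error: β = 1 − power = 1 − 0.0814 = 0.9186.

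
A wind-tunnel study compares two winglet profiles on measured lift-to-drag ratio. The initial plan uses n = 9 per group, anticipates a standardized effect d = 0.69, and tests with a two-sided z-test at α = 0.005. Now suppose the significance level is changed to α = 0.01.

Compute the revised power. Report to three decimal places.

Power ≈ 0.133

δ = d·√(n/2) = 0.69 × √(9/2) = 1.4637 (unchanged). New critical value: z_{0.005} = 2.576.
Revised power = Φ(δ − 2.576) + Φ(−δ − 2.576) = Φ(-1.112) + Φ(-4.040) = 0.1330 + 0.0000 = 0.1331.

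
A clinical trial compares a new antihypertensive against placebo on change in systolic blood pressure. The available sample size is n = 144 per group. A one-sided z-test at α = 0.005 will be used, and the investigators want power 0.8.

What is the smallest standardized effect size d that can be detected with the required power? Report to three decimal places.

d ≈ 0.403

Required noncentrality: δ = z_{0.005} + z_{0.20} = 2.576 + 0.842 = 3.417.
δ = d·√(n/2) ⇒ d = δ/√(n/2) = 3.417/√(144/2) = 0.4028.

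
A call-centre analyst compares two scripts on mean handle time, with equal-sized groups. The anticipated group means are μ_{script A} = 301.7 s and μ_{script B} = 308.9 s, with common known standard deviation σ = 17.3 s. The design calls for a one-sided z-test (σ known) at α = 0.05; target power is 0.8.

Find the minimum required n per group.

n = 72 per group

Standardized effect: d = |μ_{script A} − μ_{script B}| / σ = |301.7 − 308.9| / 17.3 = 0.4162
Set Φ(δ − 1.645) = 0.8; then δ − 1.645 = Φ⁻¹(0.8) = 0.842, giving δ = 2.486.
δ = d·√(n/2) ⇒ n = 2(δ/d)² = 2 × (2.486 / 0.4162)² = 71.39.
Round up to the next whole unit.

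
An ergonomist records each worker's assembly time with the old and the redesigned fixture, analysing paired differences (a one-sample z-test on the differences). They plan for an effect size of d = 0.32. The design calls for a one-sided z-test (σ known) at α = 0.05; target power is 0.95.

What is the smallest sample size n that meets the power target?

Set Φ(δ − 1.645) = 0.95; then δ − 1.645 = Φ⁻¹(0.95) = 1.645, giving δ = 3.290.
δ = d·√n ⇒ n = (δ/d)² = (3.290 / 0.32)² = 105.69.
Rounding up, n = 106.

n = 106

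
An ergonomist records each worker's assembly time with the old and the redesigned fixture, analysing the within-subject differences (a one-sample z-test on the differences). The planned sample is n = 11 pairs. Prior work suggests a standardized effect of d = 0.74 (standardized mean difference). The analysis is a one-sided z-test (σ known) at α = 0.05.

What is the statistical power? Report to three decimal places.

Noncentrality parameter: λ = d·√n = 0.74 × √11 = 2.4543
One-sided α = 0.05 → critical value z_{0.05} = 1.645.
Power = P(Z > 1.645 − λ) = Φ(0.809) = 0.7909.

Power ≈ 0.791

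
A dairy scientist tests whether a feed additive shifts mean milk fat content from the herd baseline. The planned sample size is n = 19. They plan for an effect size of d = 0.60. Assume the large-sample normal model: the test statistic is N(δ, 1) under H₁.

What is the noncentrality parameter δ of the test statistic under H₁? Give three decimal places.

δ ≈ 2.615

δ = d·√n = 0.60 × √19 = 2.6153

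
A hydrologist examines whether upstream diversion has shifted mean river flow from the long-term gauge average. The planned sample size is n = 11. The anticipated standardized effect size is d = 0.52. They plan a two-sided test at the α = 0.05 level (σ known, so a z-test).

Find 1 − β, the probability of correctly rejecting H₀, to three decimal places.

Noncentrality parameter: δ = d·√n = 0.52 × √11 = 1.7246
Two-sided α = 0.05 → critical value z_{0.025} = 1.960.
Power = Φ(δ − 1.960) + Φ(−δ − 1.960) = Φ(-0.235) + Φ(-3.685) = 0.4070 + 0.0001 = 0.4071.

Power ≈ 0.407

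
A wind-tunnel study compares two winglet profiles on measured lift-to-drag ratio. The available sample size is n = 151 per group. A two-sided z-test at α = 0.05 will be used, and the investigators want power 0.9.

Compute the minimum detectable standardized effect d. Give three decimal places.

Required noncentrality: δ = z_{0.025} + z_{0.10} = 1.960 + 1.282 = 3.242.
(The second rejection-region term Φ(−δ − z_{α/2}) is negligible and dropped.)
δ = d·√(n/2) ⇒ d = δ/√(n/2) = 3.242/√(151/2) = 0.3731.

d ≈ 0.373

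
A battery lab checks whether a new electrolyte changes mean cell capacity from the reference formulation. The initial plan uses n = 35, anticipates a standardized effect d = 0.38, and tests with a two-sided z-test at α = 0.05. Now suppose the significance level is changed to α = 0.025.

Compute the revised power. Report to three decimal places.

Power ≈ 0.503

δ = d·√n = 0.38 × √35 = 2.2481 (unchanged). New critical value: z_{0.0125} = 2.241.
Revised power = Φ(δ − 2.241) + Φ(−δ − 2.241) = Φ(0.007) + Φ(-4.490) = 0.5027 + 0.0000 = 0.5027.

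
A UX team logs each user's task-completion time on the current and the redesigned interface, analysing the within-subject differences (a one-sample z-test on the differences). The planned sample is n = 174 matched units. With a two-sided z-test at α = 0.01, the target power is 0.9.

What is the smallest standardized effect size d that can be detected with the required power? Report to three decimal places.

Need Φ(δ − 2.576) = 0.9, so δ = 2.576 + 1.282 = 3.857.
(The second rejection-region term Φ(−δ − z_{α/2}) is negligible and dropped.)
δ = d·√n ⇒ d = δ/√n = 3.857/√174 = 0.2924.

d ≈ 0.292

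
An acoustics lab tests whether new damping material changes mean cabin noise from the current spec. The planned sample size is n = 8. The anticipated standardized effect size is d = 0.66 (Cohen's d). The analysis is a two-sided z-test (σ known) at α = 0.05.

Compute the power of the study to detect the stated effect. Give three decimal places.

Power ≈ 0.463

Noncentrality parameter: δ = d·√n = 0.66 × √8 = 1.8668
Critical value for a two-sided test at α = 0.05: z_{α/2} = 1.960.
Power = Φ(δ − 1.960) + Φ(−δ − 1.960) = Φ(-0.093) + Φ(-3.827) = 0.4629 + 0.0001 = 0.4629.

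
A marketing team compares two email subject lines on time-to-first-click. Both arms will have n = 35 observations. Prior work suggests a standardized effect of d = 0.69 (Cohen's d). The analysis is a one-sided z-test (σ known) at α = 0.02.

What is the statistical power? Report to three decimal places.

Noncentrality parameter: δ = d·√(n/2) = 0.69 × √(35/2) = 2.8865
Critical value for a one-sided test at α = 0.02: z_α = 2.054.
Power = P(Z > 2.054 − δ) = Φ(0.833) = 0.7975.

Power ≈ 0.798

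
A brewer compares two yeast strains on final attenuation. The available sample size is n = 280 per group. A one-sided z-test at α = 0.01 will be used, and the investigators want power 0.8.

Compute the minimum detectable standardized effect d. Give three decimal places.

d ≈ 0.268

Need Φ(δ − 2.326) = 0.8, so δ = 2.326 + 0.842 = 3.168.
δ = d·√(n/2) ⇒ d = δ/√(n/2) = 3.168/√(280/2) = 0.2677.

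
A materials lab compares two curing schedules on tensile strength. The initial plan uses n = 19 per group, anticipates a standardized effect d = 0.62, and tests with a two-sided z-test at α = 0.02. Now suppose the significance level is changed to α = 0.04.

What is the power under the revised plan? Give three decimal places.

Power ≈ 0.443

δ = d·√(n/2) = 0.62 × √(19/2) = 1.9110 (unchanged). New critical value: z_{0.02} = 2.054.
Revised power = Φ(δ − 2.054) + Φ(−δ − 2.054) = Φ(-0.143) + Φ(-3.965) = 0.4432 + 0.0000 = 0.4433.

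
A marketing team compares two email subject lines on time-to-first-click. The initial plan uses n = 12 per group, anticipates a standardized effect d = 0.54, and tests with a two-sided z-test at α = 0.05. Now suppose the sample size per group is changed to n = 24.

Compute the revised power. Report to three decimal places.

With n = 24 per group: δ = d·√(n/2) = 0.54 × √(24/2) = 1.8706. Critical value z_{0.025} = 1.960.
Revised power = Φ(δ − 1.960) + Φ(−δ − 1.960) = Φ(-0.089) + Φ(-3.831) = 0.4644 + 0.0001 = 0.4645.

Power ≈ 0.464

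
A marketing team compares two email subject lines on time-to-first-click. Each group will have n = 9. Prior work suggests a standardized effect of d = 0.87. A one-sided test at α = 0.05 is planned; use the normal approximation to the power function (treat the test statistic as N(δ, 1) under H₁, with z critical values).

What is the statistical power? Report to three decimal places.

Noncentrality parameter: δ = d·√(n/2) = 0.87 × √(9/2) = 1.8455
One-sided α = 0.05 → critical value z_{0.05} = 1.645.
Power = P(Z > 1.645 − δ) = Φ(0.201) = 0.5795.

Power ≈ 0.580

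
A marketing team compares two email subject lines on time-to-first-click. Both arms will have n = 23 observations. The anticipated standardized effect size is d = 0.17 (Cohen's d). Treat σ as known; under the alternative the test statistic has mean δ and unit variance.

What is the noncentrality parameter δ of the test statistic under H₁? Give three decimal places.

δ = d·√(n/2) = 0.17 × √(23/2) = 0.5765

δ ≈ 0.576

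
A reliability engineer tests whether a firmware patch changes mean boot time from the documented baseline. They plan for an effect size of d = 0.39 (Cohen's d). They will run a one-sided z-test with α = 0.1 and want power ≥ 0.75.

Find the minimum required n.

Set Φ(δ − 1.282) = 0.75; then δ − 1.282 = Φ⁻¹(0.75) = 0.674, giving δ = 1.956.
δ = d·√n ⇒ n = (δ/d)² = (1.956 / 0.39)² = 25.16.
Round up to the next whole unit.

n = 26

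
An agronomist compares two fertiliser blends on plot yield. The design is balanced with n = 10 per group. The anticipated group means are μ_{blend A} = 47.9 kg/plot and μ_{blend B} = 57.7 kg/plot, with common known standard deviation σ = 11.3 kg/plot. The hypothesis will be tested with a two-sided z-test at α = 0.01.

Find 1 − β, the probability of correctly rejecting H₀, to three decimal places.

Power ≈ 0.262

Standardized effect: d = |μ_{blend A} − μ_{blend B}| / σ = |47.9 − 57.7| / 11.3 = 0.8673
Noncentrality parameter: δ = d·√(n/2) = 0.8673 × √(10/2) = 1.9392
Two-sided α = 0.01 → critical value z_{0.005} = 2.576.
Power = Φ(δ − 2.576) + Φ(−δ − 2.576) = Φ(-0.637) + Φ(-4.515) = 0.2622 + 0.0000 = 0.2622.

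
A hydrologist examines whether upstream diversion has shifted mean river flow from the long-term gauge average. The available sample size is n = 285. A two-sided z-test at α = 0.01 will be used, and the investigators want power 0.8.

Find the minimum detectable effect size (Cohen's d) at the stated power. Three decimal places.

Required noncentrality: δ = z_{0.005} + z_{0.20} = 2.576 + 0.842 = 3.417.
(Lower-tail contribution to power is negligible for δ > 0.)
δ = d·√n ⇒ d = δ/√n = 3.417/√285 = 0.2024.

d ≈ 0.202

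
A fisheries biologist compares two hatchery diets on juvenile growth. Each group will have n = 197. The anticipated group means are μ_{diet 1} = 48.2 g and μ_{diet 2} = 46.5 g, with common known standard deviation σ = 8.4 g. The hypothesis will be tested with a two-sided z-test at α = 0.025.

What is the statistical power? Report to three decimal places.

Power ≈ 0.408

Standardized effect: d = |μ_{diet 1} − μ_{diet 2}| / σ = |48.2 − 46.5| / 8.4 = 0.2024
Noncentrality parameter: δ = d·√(n/2) = 0.2024 × √(197/2) = 2.0086
Critical value for a two-sided test at α = 0.025: z_{α/2} = 2.241.
Power = Φ(δ − 2.241) + Φ(−δ − 2.241) = Φ(-0.233) + Φ(-4.250) = 0.4079 + 0.0000 = 0.4080.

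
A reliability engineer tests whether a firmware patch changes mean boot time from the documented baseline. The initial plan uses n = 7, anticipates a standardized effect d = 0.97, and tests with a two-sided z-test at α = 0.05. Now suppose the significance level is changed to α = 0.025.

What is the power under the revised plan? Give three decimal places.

Power ≈ 0.627

δ = d·√n = 0.97 × √7 = 2.5664 (unchanged). New critical value: z_{0.0125} = 2.241.
Revised power = Φ(δ − 2.241) + Φ(−δ − 2.241) = Φ(0.325) + Φ(-4.808) = 0.6274 + 0.0000 = 0.6274.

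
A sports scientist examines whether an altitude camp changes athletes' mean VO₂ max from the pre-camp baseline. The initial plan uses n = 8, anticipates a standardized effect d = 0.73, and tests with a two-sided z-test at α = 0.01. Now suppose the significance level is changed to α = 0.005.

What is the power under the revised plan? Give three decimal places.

δ = d·√n = 0.73 × √8 = 2.0648 (unchanged). New critical value: z_{0.0025} = 2.807.
Revised power = Φ(δ − 2.807) + Φ(−δ − 2.807) = Φ(-0.742) + Φ(-4.872) = 0.2290 + 0.0000 = 0.2290.

Power ≈ 0.229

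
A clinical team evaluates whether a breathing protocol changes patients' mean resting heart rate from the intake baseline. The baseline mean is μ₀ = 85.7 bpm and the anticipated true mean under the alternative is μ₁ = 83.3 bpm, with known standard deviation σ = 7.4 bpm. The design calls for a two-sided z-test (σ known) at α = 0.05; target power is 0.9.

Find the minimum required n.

n = 100

Standardized effect: d = |μ₁ − μ₀| / σ = |83.3 − 85.7| / 7.4 = 0.3243
For power 0.9 need Φ(δ − z_{0.025}) = 0.9, so δ = z_{0.025} + z_{0.10} = 1.960 + 1.282 = 3.242.
(For δ > 0 the lower-tail rejection region contributes negligibly to power, so the one-term inversion is standard.)
δ = d·√n ⇒ n = (δ/d)² = (3.242 / 0.3243)² = 99.89.
Rounding up, n = 100.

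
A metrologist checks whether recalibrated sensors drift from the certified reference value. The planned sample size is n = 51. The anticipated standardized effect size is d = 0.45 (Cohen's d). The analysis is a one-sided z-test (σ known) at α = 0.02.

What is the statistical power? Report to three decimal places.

Noncentrality parameter: δ = d·√n = 0.45 × √51 = 3.2136
Critical value for a one-sided test at α = 0.02: z_α = 2.054.
Power = P(Z > 2.054 − δ) = Φ(1.160) = 0.8770.

Power ≈ 0.877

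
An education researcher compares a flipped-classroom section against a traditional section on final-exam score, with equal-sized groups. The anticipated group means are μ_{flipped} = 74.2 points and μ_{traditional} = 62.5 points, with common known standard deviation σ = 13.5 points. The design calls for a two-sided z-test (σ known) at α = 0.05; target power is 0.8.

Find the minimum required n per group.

Standardized effect: d = |μ_{flipped} − μ_{traditional}| / σ = |74.2 − 62.5| / 13.5 = 0.8667
For power 0.8 need Φ(δ − z_{0.025}) = 0.8, so δ = z_{0.025} + z_{0.20} = 1.960 + 0.842 = 2.802.
(The Φ(−δ − z_{α/2}) term is vanishingly small for δ > 0 and is dropped in the standard sample-size formula.)
δ = d·√(n/2) ⇒ n = 2(δ/d)² = 2 × (2.802 / 0.8667)² = 20.90.
Rounding up, n = 21 per group.

n = 21 per group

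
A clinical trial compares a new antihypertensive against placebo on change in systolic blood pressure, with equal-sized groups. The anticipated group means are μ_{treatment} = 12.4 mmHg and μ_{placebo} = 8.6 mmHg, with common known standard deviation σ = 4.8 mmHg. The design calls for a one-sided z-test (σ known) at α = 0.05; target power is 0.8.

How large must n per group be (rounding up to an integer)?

n = 20 per group

Standardized effect: d = |μ_{treatment} − μ_{placebo}| / σ = |12.4 − 8.6| / 4.8 = 0.7917
Set Φ(δ − 1.645) = 0.8; then δ − 1.645 = Φ⁻¹(0.8) = 0.842, giving δ = 2.486.
δ = d·√(n/2) ⇒ n = 2(δ/d)² = 2 × (2.486 / 0.7917)² = 19.73.
Rounding up, n = 20 per group.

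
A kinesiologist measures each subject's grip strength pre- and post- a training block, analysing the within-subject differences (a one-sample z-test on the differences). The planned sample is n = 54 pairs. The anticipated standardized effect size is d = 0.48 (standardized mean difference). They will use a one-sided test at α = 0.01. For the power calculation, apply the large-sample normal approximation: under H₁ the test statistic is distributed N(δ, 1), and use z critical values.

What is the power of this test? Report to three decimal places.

Noncentrality parameter: δ = d·√n = 0.48 × √54 = 3.5273
Critical value for a one-sided test at α = 0.01: z_α = 2.326.
Power = P(Z > 2.326 − δ) = Φ(1.201) = 0.8851.

Power ≈ 0.885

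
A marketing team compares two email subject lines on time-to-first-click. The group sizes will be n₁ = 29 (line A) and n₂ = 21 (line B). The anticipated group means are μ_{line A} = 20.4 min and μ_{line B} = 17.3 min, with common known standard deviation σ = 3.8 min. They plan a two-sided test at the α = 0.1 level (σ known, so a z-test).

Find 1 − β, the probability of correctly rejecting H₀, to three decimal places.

Standardized effect: d = |μ_{line A} − μ_{line B}| / σ = |20.4 − 17.3| / 3.8 = 0.8158
Noncentrality parameter: δ = d / √(1/n₁ + 1/n₂) = 0.8158 / √(1/29 + 1/21) = 2.8471
Critical value for a two-sided test at α = 0.1: z_{α/2} = 1.645.
Power = Φ(δ − 1.645) + Φ(−δ − 1.645) = Φ(1.202) + Φ(-4.492) = 0.8854 + 0.0000 = 0.8854.

Power ≈ 0.885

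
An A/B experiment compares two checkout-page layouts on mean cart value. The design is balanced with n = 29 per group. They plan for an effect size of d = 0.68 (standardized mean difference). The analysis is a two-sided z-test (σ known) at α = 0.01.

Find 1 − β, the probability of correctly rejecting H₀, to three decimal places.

Noncentrality parameter: δ = d·√(n/2) = 0.68 × √(29/2) = 2.5894
Critical value for a two-sided test at α = 0.01: z_{α/2} = 2.576.
Power = Φ(δ − 2.576) + Φ(−δ − 2.576) = Φ(0.014) + Φ(-5.165) = 0.5054 + 0.0000 = 0.5054.

Power ≈ 0.505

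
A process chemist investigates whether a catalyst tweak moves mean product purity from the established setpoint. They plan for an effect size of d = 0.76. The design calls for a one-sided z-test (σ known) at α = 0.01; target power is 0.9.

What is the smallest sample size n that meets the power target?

n = 23

For power 0.9 need Φ(δ − z_{0.01}) = 0.9, so δ = z_{0.01} + z_{0.10} = 2.326 + 1.282 = 3.608.
δ = d·√n ⇒ n = (δ/d)² = (3.608 / 0.76)² = 22.54.
Round up to the next whole unit.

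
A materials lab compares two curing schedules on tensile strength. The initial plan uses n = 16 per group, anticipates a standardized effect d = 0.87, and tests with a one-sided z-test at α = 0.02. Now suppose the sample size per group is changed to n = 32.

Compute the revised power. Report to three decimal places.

Power ≈ 0.923

With n = 32 per group: δ = d·√(n/2) = 0.87 × √(32/2) = 3.4800. Critical value z_{0.02} = 2.054.
Revised power = Φ(δ − 2.054) = Φ(1.426) = 0.9231.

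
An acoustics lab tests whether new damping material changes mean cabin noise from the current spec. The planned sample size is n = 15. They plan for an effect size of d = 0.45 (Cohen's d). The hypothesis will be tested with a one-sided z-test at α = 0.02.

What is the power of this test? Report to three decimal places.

Power ≈ 0.378

Noncentrality parameter: λ = d·√n = 0.45 × √15 = 1.7428
One-sided α = 0.02 → critical value z_{0.02} = 2.054.
Power = Φ(λ − 2.054) = Φ(-0.311) = 0.3779.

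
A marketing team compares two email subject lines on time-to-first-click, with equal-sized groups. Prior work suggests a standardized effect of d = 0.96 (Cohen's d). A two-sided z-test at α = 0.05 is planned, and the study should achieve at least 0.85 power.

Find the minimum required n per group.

Set Φ(δ − 1.960) = 0.85; then δ − 1.960 = Φ⁻¹(0.85) = 1.036, giving δ = 2.996.
(Ignoring the negligible lower-tail rejection probability gives the usual closed-form inversion.)
δ = d·√(n/2) ⇒ n = 2(δ/d)² = 2 × (2.996 / 0.96)² = 19.48.
Round up to the next whole unit.

n = 20 per group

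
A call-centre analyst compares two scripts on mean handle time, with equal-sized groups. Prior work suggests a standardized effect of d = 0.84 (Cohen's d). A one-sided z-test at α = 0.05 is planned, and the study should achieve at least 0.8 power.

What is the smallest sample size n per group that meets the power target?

Set Φ(δ − 1.645) = 0.8; then δ − 1.645 = Φ⁻¹(0.8) = 0.842, giving δ = 2.486.
δ = d·√(n/2) ⇒ n = 2(δ/d)² = 2 × (2.486 / 0.84)² = 17.52.
Rounding up, n = 18 per group.

n = 18 per group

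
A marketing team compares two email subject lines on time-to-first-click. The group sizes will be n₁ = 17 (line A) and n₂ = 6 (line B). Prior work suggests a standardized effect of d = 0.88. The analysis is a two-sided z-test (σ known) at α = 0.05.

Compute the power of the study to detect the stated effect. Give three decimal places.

Noncentrality parameter: δ = d / √(1/n₁ + 1/n₂) = 0.88 / √(1/17 + 1/6) = 1.8532
Critical value for a two-sided test at α = 0.05: z_{α/2} = 1.960.
Power = Φ(δ − 1.960) + Φ(−δ − 1.960) = Φ(-0.107) + Φ(-3.813) = 0.4575 + 0.0001 = 0.4576.

Power ≈ 0.458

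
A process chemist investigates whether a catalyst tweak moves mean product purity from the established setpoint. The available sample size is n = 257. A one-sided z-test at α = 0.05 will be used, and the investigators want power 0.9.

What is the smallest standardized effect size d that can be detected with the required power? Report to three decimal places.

Need Φ(δ − 1.645) = 0.9, so δ = 1.645 + 1.282 = 2.926.
δ = d·√n ⇒ d = δ/√n = 2.926/√257 = 0.1825.

d ≈ 0.183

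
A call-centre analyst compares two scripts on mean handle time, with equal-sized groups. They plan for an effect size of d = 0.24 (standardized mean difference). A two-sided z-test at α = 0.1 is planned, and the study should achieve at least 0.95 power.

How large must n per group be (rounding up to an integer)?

n = 376 per group

For power 0.95 need Φ(δ − z_{0.05}) = 0.95, so δ = z_{0.05} + z_{0.05} = 1.645 + 1.645 = 3.290.
(For δ > 0 the lower-tail rejection region contributes negligibly to power, so the one-term inversion is standard.)
δ = d·√(n/2) ⇒ n = 2(δ/d)² = 2 × (3.290 / 0.24)² = 375.77.
Round up to the next whole unit.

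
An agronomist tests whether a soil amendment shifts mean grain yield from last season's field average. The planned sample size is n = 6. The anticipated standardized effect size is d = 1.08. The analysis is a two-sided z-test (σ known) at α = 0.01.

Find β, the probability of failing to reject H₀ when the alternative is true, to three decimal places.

β ≈ 0.472

Noncentrality parameter: δ = d·√n = 1.08 × √6 = 2.6454
Two-sided α = 0.01 → critical value z_{0.005} = 2.576.
Power = Φ(δ − 2.576) + Φ(−δ − 2.576) = Φ(0.070) + Φ(-5.221) = 0.5278 + 0.0000 = 0.5278.
Type II error: β = 1 − power = 1 − 0.5278 = 0.4722.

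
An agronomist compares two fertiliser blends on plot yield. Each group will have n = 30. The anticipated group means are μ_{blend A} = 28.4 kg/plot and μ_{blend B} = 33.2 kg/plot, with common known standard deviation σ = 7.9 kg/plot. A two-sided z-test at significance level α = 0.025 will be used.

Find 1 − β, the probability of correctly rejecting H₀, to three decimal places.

Power ≈ 0.545

Standardized effect: d = |μ_{blend A} − μ_{blend B}| / σ = |28.4 − 33.2| / 7.9 = 0.6076
Noncentrality parameter: δ = d·√(n/2) = 0.6076 × √(30/2) = 2.3532
Critical value for a two-sided test at α = 0.025: z_{α/2} = 2.241.
Power = Φ(δ − 2.241) + Φ(−δ − 2.241) = Φ(0.112) + Φ(-4.595) = 0.5445 + 0.0000 = 0.5445.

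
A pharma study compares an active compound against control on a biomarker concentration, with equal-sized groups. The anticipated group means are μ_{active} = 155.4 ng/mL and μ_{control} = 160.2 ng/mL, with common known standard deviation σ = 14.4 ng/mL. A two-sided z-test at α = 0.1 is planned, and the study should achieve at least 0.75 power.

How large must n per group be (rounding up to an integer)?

Standardized effect: d = |μ_{active} − μ_{control}| / σ = |155.4 − 160.2| / 14.4 = 0.3333
For power 0.75 need Φ(δ − z_{0.05}) = 0.75, so δ = z_{0.05} + z_{0.25} = 1.645 + 0.674 = 2.319.
(For δ > 0 the lower-tail rejection region contributes negligibly to power, so the one-term inversion is standard.)
δ = d·√(n/2) ⇒ n = 2(δ/d)² = 2 × (2.319 / 0.3333)² = 96.83.
Rounding up, n = 97 per group.

n = 97 per group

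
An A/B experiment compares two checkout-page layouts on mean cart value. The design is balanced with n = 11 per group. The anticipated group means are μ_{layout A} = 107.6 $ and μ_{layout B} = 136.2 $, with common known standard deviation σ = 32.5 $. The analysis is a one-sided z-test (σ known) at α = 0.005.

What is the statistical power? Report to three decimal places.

Standardized effect: d = |μ_{layout A} − μ_{layout B}| / σ = |107.6 − 136.2| / 32.5 = 0.8800
Noncentrality parameter: δ = d·√(n/2) = 0.8800 × √(11/2) = 2.0638
One-sided α = 0.005 → critical value z_{0.005} = 2.576.
Power = P(Z > 2.576 − δ) = Φ(-0.512) = 0.3043.

Power ≈ 0.304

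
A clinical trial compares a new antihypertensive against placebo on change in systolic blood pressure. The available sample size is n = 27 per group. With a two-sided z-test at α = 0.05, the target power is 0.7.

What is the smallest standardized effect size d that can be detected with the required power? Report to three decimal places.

d ≈ 0.676

Need Φ(δ − 1.960) = 0.7, so δ = 1.960 + 0.524 = 2.484.
(The second rejection-region term Φ(−δ − z_{α/2}) is negligible and dropped.)
δ = d·√(n/2) ⇒ d = δ/√(n/2) = 2.484/√(27/2) = 0.6762.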